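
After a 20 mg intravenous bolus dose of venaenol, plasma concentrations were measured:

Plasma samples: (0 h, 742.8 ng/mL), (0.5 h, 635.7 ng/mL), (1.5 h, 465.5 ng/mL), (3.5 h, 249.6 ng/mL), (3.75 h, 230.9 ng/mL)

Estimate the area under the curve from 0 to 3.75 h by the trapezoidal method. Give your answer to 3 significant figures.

AUC = 1670 ng/mL·h

Trapezoidal AUC_0→3.75:
  [0→0.5]: (742.8+635.7)/2 × 0.5 = 344.625
  [0.5→1.5]: (635.7+465.5)/2 × 1 = 550.6
  [1.5→3.5]: (465.5+249.6)/2 × 2 = 715.1
  [3.5→3.75]: (249.6+230.9)/2 × 0.25 = 60.0625
  Sum = 1670.3875 ng/mL·h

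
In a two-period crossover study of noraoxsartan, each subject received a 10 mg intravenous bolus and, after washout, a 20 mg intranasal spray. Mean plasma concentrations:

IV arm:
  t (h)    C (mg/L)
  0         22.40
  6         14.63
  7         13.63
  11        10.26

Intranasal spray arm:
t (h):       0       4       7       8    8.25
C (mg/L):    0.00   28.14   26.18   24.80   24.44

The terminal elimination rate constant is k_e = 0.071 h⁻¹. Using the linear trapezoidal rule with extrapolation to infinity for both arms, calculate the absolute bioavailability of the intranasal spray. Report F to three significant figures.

F = 0.809

Trapezoidal AUC_0→11 (IV):
  [0→6]: (22.40+14.63)/2 × 6 = 111.09
  [6→7]: (14.63+13.63)/2 × 1 = 14.13
  [7→11]: (13.63+10.26)/2 × 4 = 47.78
  Sum = 173.0 mg/L·h
IV tail: 10.26/0.071 = 144.507; AUC_iv,0→∞ = 173.0 + 144.507 = 317.507 mg/L·h
Trapezoidal AUC_0→8.25 (intranasal spray):
  [0→4]: (0.00+28.14)/2 × 4 = 56.28
  [4→7]: (28.14+26.18)/2 × 3 = 81.48
  [7→8]: (26.18+24.80)/2 × 1 = 25.49
  [8→8.25]: (24.80+24.44)/2 × 0.25 = 6.155
  Sum = 169.405 mg/L·h
intranasal spray tail: 24.44/0.071 = 344.225; AUC_ev,0→∞ = 169.405 + 344.225 = 513.63 mg/L·h
F = (AUC_ev/D_ev)/(AUC_iv/D_iv) = (513.63/20)/(317.507/10) = 25.6815/31.7507 = 0.8088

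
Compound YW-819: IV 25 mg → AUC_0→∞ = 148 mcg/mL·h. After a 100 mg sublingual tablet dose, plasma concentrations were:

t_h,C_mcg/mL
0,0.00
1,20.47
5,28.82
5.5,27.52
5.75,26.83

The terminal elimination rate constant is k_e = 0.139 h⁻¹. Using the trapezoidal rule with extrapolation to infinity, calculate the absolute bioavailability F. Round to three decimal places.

F = 0.545

Trapezoidal AUC_0→5.75 (sublingual tablet):
  [0→1]: (0.00+20.47)/2 × 1 = 10.235
  [1→5]: (20.47+28.82)/2 × 4 = 98.58
  [5→5.5]: (28.82+27.52)/2 × 0.5 = 14.085
  [5.5→5.75]: (27.52+26.83)/2 × 0.25 = 6.79375
  Sum = 129.69375 mcg/mL·h
Tail: C_last/k_e = 26.83/0.139 = 193.022
AUC_0→∞ (sublingual tablet) = 129.69375 + 193.022 = 322.71575 mcg/mL·h
F = (AUC_ev/D_ev)/(AUC_iv/D_iv) = (322.71575/100)/(148/25) = 3.2271575/5.92 = 0.5451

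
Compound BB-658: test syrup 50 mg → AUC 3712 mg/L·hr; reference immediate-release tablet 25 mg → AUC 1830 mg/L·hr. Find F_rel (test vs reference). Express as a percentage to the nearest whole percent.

F_rel = 101%

F_rel = (AUC_test/D_test) / (AUC_ref/D_ref)
      = (3712/50) / (1830/25)
      = 74.24 / 73.2 = 1.0142 = 101.42%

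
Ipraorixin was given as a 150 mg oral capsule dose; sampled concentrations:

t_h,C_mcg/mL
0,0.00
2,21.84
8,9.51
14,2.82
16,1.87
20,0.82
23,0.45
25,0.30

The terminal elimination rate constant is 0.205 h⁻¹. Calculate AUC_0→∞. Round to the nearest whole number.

Trapezoidal AUC_0→25:
  [0→2]: (0.00+21.84)/2 × 2 = 21.84
  [2→8]: (21.84+9.51)/2 × 6 = 94.05
  [8→14]: (9.51+2.82)/2 × 6 = 36.99
  [14→16]: (2.82+1.87)/2 × 2 = 4.69
  [16→20]: (1.87+0.82)/2 × 4 = 5.38
  [20→23]: (0.82+0.45)/2 × 3 = 1.905
  [23→25]: (0.45+0.30)/2 × 2 = 0.75
  Sum = 165.605 mcg/mL·h
Extrapolated tail: C_last / k_e = 0.30 / 0.205 = 1.463
AUC_0→∞ = 165.605 + 1.463 = 167.068 mcg/mL·h

AUC = 167 mcg/mL·h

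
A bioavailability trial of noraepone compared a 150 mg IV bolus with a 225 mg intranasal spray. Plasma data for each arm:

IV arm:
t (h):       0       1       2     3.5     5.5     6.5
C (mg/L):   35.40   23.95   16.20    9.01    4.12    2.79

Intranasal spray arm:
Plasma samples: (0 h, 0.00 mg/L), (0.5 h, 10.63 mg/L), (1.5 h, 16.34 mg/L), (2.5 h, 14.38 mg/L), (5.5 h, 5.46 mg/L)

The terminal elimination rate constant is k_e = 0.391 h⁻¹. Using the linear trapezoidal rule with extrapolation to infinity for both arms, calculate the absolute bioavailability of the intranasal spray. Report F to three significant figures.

F = 0.543

Trapezoidal AUC_0→6.5 (IV):
  [0→1]: (35.40+23.95)/2 × 1 = 29.675
  [1→2]: (23.95+16.20)/2 × 1 = 20.075
  [2→3.5]: (16.20+9.01)/2 × 1.5 = 18.9075
  [3.5→5.5]: (9.01+4.12)/2 × 2 = 13.13
  [5.5→6.5]: (4.12+2.79)/2 × 1 = 3.455
  Sum = 85.2425 mg/L·h
IV tail: 2.79/0.391 = 7.136; AUC_iv,0→∞ = 85.2425 + 7.136 = 92.3785 mg/L·h
Trapezoidal AUC_0→5.5 (intranasal spray):
  [0→0.5]: (0.00+10.63)/2 × 0.5 = 2.6575
  [0.5→1.5]: (10.63+16.34)/2 × 1 = 13.485
  [1.5→2.5]: (16.34+14.38)/2 × 1 = 15.36
  [2.5→5.5]: (14.38+5.46)/2 × 3 = 29.76
  Sum = 61.2625 mg/L·h
intranasal spray tail: 5.46/0.391 = 13.964; AUC_ev,0→∞ = 61.2625 + 13.964 = 75.2265 mg/L·h
F = (AUC_ev/D_ev)/(AUC_iv/D_iv) = (75.2265/225)/(92.3785/150) = 0.33434/0.615857 = 0.5429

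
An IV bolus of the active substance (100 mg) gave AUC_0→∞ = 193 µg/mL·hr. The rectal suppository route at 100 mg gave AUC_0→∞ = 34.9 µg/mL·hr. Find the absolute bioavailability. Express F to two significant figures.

F = 0.18

F = (AUC_ev / D_ev) / (AUC_iv / D_iv)
  = (34.9/100) / (193/100)
  = 0.349 / 1.93 = 0.1808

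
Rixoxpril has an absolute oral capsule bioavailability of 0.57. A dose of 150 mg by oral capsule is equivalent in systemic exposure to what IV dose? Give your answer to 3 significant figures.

D_iv = 85.5 mg

Systemic exposure from an extravascular dose = F × D_ev, so the equivalent IV dose is F × D_ev.
D_iv = F × D_ev = 0.57 × 150 = 85.5 mg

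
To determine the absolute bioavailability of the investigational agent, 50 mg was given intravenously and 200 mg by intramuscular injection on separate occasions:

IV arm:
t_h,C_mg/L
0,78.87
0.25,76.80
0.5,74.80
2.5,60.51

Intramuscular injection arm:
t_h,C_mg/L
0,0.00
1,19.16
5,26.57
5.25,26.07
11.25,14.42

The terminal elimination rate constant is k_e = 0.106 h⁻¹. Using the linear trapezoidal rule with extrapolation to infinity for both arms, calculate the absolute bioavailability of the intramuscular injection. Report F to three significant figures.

F = 0.123

Trapezoidal AUC_0→2.5 (IV):
  [0→0.25]: (78.87+76.80)/2 × 0.25 = 19.45875
  [0.25→0.5]: (76.80+74.80)/2 × 0.25 = 18.95
  [0.5→2.5]: (74.80+60.51)/2 × 2 = 135.31
  Sum = 173.71875 mg/L·h
IV tail: 60.51/0.106 = 570.849; AUC_iv,0→∞ = 173.71875 + 570.849 = 744.56775 mg/L·h
Trapezoidal AUC_0→11.25 (intramuscular injection):
  [0→1]: (0.00+19.16)/2 × 1 = 9.58
  [1→5]: (19.16+26.57)/2 × 4 = 91.46
  [5→5.25]: (26.57+26.07)/2 × 0.25 = 6.58
  [5.25→11.25]: (26.07+14.42)/2 × 6 = 121.47
  Sum = 229.09 mg/L·h
intramuscular injection tail: 14.42/0.106 = 136.038; AUC_ev,0→∞ = 229.09 + 136.038 = 365.128 mg/L·h
F = (AUC_ev/D_ev)/(AUC_iv/D_iv) = (365.128/200)/(744.56775/50) = 1.82564/14.891355 = 0.1226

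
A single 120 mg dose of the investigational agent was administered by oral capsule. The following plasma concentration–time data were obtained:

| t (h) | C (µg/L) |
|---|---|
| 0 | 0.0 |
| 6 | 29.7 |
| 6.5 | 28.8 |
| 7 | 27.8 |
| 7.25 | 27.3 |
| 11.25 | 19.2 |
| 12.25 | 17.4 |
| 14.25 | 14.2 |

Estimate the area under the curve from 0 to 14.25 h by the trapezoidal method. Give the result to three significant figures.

Trapezoidal AUC_0→14.25:
  [0→6]: (0.0+29.7)/2 × 6 = 89.1
  [6→6.5]: (29.7+28.8)/2 × 0.5 = 14.625
  [6.5→7]: (28.8+27.8)/2 × 0.5 = 14.15
  [7→7.25]: (27.8+27.3)/2 × 0.25 = 6.8875
  [7.25→11.25]: (27.3+19.2)/2 × 4 = 93.0
  [11.25→12.25]: (19.2+17.4)/2 × 1 = 18.3
  [12.25→14.25]: (17.4+14.2)/2 × 2 = 31.6
  Sum = 267.6625 µg/L·h

AUC = 268 µg/L·h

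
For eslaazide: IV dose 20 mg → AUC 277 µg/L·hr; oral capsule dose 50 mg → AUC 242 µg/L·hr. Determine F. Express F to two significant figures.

F = (AUC_ev / D_ev) / (AUC_iv / D_iv)
  = (242/50) / (277/20)
  = 4.84 / 13.85 = 0.3495

F = 0.35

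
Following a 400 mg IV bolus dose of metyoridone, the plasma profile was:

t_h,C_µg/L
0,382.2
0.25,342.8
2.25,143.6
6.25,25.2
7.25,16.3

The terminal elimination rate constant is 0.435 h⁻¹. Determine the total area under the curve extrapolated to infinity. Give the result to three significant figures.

AUC = 973 µg/L·h

Trapezoidal AUC_0→7.25:
  [0→0.25]: (382.2+342.8)/2 × 0.25 = 90.625
  [0.25→2.25]: (342.8+143.6)/2 × 2 = 486.4
  [2.25→6.25]: (143.6+25.2)/2 × 4 = 337.6
  [6.25→7.25]: (25.2+16.3)/2 × 1 = 20.75
  Sum = 935.375 µg/L·h
Extrapolated tail: C_last / k_e = 16.3 / 0.435 = 37.471
AUC_0→∞ = 935.375 + 37.471 = 972.846 µg/L·h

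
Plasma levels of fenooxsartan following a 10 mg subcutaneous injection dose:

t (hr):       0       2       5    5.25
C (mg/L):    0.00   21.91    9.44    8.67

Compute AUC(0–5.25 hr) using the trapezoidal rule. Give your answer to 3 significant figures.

Trapezoidal AUC_0→5.25:
  [0→2]: (0.00+21.91)/2 × 2 = 21.91
  [2→5]: (21.91+9.44)/2 × 3 = 47.025
  [5→5.25]: (9.44+8.67)/2 × 0.25 = 2.26375
  Sum = 71.19875 mg/L·hr

AUC = 71.2 mg/L·hr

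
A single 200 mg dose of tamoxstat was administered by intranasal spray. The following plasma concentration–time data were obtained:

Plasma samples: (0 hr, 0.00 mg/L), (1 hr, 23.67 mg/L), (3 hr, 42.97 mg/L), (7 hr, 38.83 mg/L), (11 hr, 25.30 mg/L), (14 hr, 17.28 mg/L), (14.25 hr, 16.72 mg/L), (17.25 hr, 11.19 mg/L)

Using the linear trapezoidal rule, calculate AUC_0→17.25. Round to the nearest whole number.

AUC = 480 mg/L·hr

Trapezoidal AUC_0→17.25:
  [0→1]: (0.00+23.67)/2 × 1 = 11.835
  [1→3]: (23.67+42.97)/2 × 2 = 66.64
  [3→7]: (42.97+38.83)/2 × 4 = 163.6
  [7→11]: (38.83+25.30)/2 × 4 = 128.26
  [11→14]: (25.30+17.28)/2 × 3 = 63.87
  [14→14.25]: (17.28+16.72)/2 × 0.25 = 4.25
  [14.25→17.25]: (16.72+11.19)/2 × 3 = 41.865
  Sum = 480.32 mg/L·hr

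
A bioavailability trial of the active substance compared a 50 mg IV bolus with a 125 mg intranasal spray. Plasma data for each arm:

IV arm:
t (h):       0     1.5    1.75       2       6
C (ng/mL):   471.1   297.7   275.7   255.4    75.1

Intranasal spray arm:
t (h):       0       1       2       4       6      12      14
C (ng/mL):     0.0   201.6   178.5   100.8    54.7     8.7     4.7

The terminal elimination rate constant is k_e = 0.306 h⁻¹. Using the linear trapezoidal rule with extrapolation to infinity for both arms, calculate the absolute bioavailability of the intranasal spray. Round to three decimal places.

F = 0.233

Trapezoidal AUC_0→6 (IV):
  [0→1.5]: (471.1+297.7)/2 × 1.5 = 576.6
  [1.5→1.75]: (297.7+275.7)/2 × 0.25 = 71.675
  [1.75→2]: (275.7+255.4)/2 × 0.25 = 66.3875
  [2→6]: (255.4+75.1)/2 × 4 = 661.0
  Sum = 1375.6625 ng/mL·h
IV tail: 75.1/0.306 = 245.425; AUC_iv,0→∞ = 1375.6625 + 245.425 = 1621.0875 ng/mL·h
Trapezoidal AUC_0→14 (intranasal spray):
  [0→1]: (0.0+201.6)/2 × 1 = 100.8
  [1→2]: (201.6+178.5)/2 × 1 = 190.05
  [2→4]: (178.5+100.8)/2 × 2 = 279.3
  [4→6]: (100.8+54.7)/2 × 2 = 155.5
  [6→12]: (54.7+8.7)/2 × 6 = 190.2
  [12→14]: (8.7+4.7)/2 × 2 = 13.4
  Sum = 929.25 ng/mL·h
intranasal spray tail: 4.7/0.306 = 15.359; AUC_ev,0→∞ = 929.25 + 15.359 = 944.609 ng/mL·h
F = (AUC_ev/D_ev)/(AUC_iv/D_iv) = (944.609/125)/(1621.0875/50) = 7.556872/32.42175 = 0.2331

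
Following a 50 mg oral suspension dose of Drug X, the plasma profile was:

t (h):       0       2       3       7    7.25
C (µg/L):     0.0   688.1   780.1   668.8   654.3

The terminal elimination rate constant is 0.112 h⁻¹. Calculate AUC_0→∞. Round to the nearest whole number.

Trapezoidal AUC_0→7.25:
  [0→2]: (0.0+688.1)/2 × 2 = 688.1
  [2→3]: (688.1+780.1)/2 × 1 = 734.1
  [3→7]: (780.1+668.8)/2 × 4 = 2897.8
  [7→7.25]: (668.8+654.3)/2 × 0.25 = 165.3875
  Sum = 4485.3875 µg/L·h
Extrapolated tail: C_last / k_e = 654.3 / 0.112 = 5841.964
AUC_0→∞ = 4485.3875 + 5841.964 = 10327.3515 µg/L·h

AUC = 10327 µg/L·h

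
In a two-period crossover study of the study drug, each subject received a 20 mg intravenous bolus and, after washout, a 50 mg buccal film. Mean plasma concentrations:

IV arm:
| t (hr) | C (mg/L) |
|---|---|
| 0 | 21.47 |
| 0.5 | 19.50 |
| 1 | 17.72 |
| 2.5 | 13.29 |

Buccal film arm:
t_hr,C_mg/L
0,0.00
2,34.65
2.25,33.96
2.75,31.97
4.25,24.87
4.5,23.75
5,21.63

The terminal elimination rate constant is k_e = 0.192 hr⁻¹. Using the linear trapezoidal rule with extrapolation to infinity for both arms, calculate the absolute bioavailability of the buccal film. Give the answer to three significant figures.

F = 0.830

Trapezoidal AUC_0→2.5 (IV):
  [0→0.5]: (21.47+19.50)/2 × 0.5 = 10.2425
  [0.5→1]: (19.50+17.72)/2 × 0.5 = 9.305
  [1→2.5]: (17.72+13.29)/2 × 1.5 = 23.2575
  Sum = 42.805 mg/L·hr
IV tail: 13.29/0.192 = 69.219; AUC_iv,0→∞ = 42.805 + 69.219 = 112.024 mg/L·hr
Trapezoidal AUC_0→5 (buccal film):
  [0→2]: (0.00+34.65)/2 × 2 = 34.65
  [2→2.25]: (34.65+33.96)/2 × 0.25 = 8.57625
  [2.25→2.75]: (33.96+31.97)/2 × 0.5 = 16.4825
  [2.75→4.25]: (31.97+24.87)/2 × 1.5 = 42.63
  [4.25→4.5]: (24.87+23.75)/2 × 0.25 = 6.0775
  [4.5→5]: (23.75+21.63)/2 × 0.5 = 11.345
  Sum = 119.76125 mg/L·hr
buccal film tail: 21.63/0.192 = 112.656; AUC_ev,0→∞ = 119.76125 + 112.656 = 232.41725 mg/L·hr
F = (AUC_ev/D_ev)/(AUC_iv/D_iv) = (232.41725/50)/(112.024/20) = 4.648345/5.6012 = 0.8299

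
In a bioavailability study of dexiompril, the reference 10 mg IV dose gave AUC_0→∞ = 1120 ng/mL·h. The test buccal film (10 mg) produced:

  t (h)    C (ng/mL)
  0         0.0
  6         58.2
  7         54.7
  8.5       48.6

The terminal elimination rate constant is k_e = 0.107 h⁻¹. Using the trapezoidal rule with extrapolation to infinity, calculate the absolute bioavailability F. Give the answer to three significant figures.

Trapezoidal AUC_0→8.5 (buccal film):
  [0→6]: (0.0+58.2)/2 × 6 = 174.6
  [6→7]: (58.2+54.7)/2 × 1 = 56.45
  [7→8.5]: (54.7+48.6)/2 × 1.5 = 77.475
  Sum = 308.525 ng/mL·h
Tail: C_last/k_e = 48.6/0.107 = 454.206
AUC_0→∞ (buccal film) = 308.525 + 454.206 = 762.731 ng/mL·h
F = (AUC_ev/D_ev)/(AUC_iv/D_iv) = (762.731/10)/(1120/10) = 76.2731/112 = 0.6810

F = 0.681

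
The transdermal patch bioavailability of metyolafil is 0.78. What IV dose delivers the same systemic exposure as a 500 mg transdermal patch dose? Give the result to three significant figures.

D_iv = 390 mg

Systemic exposure from an extravascular dose = F × D_ev, so the equivalent IV dose is F × D_ev.
D_iv = F × D_ev = 0.78 × 500 = 390 mg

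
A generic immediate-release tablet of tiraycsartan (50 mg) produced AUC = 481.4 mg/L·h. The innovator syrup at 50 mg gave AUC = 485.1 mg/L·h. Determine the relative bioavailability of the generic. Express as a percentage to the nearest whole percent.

F_rel = 99%

F_rel = (AUC_test/D_test) / (AUC_ref/D_ref)
      = (481.4/50) / (485.1/50)
      = 9.628 / 9.702 = 0.9924 = 99.24%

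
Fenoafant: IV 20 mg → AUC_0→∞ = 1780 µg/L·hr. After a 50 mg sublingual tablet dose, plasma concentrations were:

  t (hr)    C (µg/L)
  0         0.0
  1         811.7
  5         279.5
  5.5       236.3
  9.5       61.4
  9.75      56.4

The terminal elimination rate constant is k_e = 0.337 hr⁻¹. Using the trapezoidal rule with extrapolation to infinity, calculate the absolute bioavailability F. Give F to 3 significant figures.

F = 0.785

Trapezoidal AUC_0→9.75 (sublingual tablet):
  [0→1]: (0.0+811.7)/2 × 1 = 405.85
  [1→5]: (811.7+279.5)/2 × 4 = 2182.4
  [5→5.5]: (279.5+236.3)/2 × 0.5 = 128.95
  [5.5→9.5]: (236.3+61.4)/2 × 4 = 595.4
  [9.5→9.75]: (61.4+56.4)/2 × 0.25 = 14.725
  Sum = 3327.325 µg/L·hr
Tail: C_last/k_e = 56.4/0.337 = 167.359
AUC_0→∞ (sublingual tablet) = 3327.325 + 167.359 = 3494.684 µg/L·hr
F = (AUC_ev/D_ev)/(AUC_iv/D_iv) = (3494.684/50)/(1780/20) = 69.89368/89 = 0.7853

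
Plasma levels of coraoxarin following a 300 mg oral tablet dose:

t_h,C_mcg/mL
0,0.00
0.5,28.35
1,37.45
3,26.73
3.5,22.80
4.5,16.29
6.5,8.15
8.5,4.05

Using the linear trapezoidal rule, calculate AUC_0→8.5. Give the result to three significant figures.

AUC = 156 mcg/mL·h

Trapezoidal AUC_0→8.5:
  [0→0.5]: (0.00+28.35)/2 × 0.5 = 7.0875
  [0.5→1]: (28.35+37.45)/2 × 0.5 = 16.45
  [1→3]: (37.45+26.73)/2 × 2 = 64.18
  [3→3.5]: (26.73+22.80)/2 × 0.5 = 12.3825
  [3.5→4.5]: (22.80+16.29)/2 × 1 = 19.545
  [4.5→6.5]: (16.29+8.15)/2 × 2 = 24.44
  [6.5→8.5]: (8.15+4.05)/2 × 2 = 12.2
  Sum = 156.285 mcg/mL·h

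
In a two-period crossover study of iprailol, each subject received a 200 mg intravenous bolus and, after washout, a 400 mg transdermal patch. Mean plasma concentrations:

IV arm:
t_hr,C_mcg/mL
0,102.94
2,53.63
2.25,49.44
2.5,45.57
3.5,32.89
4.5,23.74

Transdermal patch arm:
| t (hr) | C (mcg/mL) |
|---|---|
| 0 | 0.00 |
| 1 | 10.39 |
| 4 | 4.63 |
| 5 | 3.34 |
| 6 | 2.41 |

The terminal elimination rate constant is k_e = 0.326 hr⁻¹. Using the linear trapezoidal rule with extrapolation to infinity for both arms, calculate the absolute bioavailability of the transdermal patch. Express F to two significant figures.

F = 0.065

Trapezoidal AUC_0→4.5 (IV):
  [0→2]: (102.94+53.63)/2 × 2 = 156.57
  [2→2.25]: (53.63+49.44)/2 × 0.25 = 12.88375
  [2.25→2.5]: (49.44+45.57)/2 × 0.25 = 11.87625
  [2.5→3.5]: (45.57+32.89)/2 × 1 = 39.23
  [3.5→4.5]: (32.89+23.74)/2 × 1 = 28.315
  Sum = 248.875 mcg/mL·hr
IV tail: 23.74/0.326 = 72.822; AUC_iv,0→∞ = 248.875 + 72.822 = 321.697 mcg/mL·hr
Trapezoidal AUC_0→6 (transdermal patch):
  [0→1]: (0.00+10.39)/2 × 1 = 5.195
  [1→4]: (10.39+4.63)/2 × 3 = 22.53
  [4→5]: (4.63+3.34)/2 × 1 = 3.985
  [5→6]: (3.34+2.41)/2 × 1 = 2.875
  Sum = 34.585 mcg/mL·hr
transdermal patch tail: 2.41/0.326 = 7.393; AUC_ev,0→∞ = 34.585 + 7.393 = 41.978 mcg/mL·hr
F = (AUC_ev/D_ev)/(AUC_iv/D_iv) = (41.978/400)/(321.697/200) = 0.104945/1.608485 = 0.0652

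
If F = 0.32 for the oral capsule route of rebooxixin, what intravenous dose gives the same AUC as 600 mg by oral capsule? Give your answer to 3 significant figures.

D_iv = 192 mg

Systemic exposure from an extravascular dose = F × D_ev, so the equivalent IV dose is F × D_ev.
D_iv = F × D_ev = 0.32 × 600 = 192 mg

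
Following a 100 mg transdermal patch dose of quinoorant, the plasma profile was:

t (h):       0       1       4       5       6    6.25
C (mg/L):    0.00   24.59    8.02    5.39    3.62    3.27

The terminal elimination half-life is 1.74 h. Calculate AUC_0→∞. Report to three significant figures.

AUC = 81.5 mg/L·h

Trapezoidal AUC_0→6.25:
  [0→1]: (0.00+24.59)/2 × 1 = 12.295
  [1→4]: (24.59+8.02)/2 × 3 = 48.915
  [4→5]: (8.02+5.39)/2 × 1 = 6.705
  [5→6]: (5.39+3.62)/2 × 1 = 4.505
  [6→6.25]: (3.62+3.27)/2 × 0.25 = 0.86125
  Sum = 73.28125 mg/L·h
k_e = ln2 / t½ = 0.693147 / 1.74 = 0.3984 h^-1
Extrapolated tail: C_last / k_e = 3.27 / 0.3984 = 8.208
AUC_0→∞ = 73.28125 + 8.208 = 81.48925 mg/L·h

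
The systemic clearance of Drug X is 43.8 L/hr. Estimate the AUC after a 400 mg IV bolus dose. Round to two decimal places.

AUC_0→∞ = Dose_iv / CL
        = 400 / 43.8 = 9.13242 mg/L·hr

AUC = 9.13 mg/L·hr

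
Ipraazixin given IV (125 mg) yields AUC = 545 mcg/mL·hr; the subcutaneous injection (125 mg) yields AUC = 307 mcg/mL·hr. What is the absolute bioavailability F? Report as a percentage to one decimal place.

F = (AUC_ev / D_ev) / (AUC_iv / D_iv)
  = (307/125) / (545/125)
  = 2.456 / 4.36 = 0.5633
  = 56.33%

F = 56.3%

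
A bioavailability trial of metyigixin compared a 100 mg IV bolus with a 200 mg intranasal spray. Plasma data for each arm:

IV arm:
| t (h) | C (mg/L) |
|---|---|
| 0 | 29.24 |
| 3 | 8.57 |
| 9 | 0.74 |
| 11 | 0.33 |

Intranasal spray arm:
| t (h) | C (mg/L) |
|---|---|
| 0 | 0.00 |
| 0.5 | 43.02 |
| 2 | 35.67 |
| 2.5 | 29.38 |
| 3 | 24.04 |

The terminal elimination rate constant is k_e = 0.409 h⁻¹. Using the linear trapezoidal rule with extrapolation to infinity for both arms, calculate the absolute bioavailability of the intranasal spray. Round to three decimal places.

F = 0.914

Trapezoidal AUC_0→11 (IV):
  [0→3]: (29.24+8.57)/2 × 3 = 56.715
  [3→9]: (8.57+0.74)/2 × 6 = 27.93
  [9→11]: (0.74+0.33)/2 × 2 = 1.07
  Sum = 85.715 mg/L·h
IV tail: 0.33/0.409 = 0.807; AUC_iv,0→∞ = 85.715 + 0.807 = 86.522 mg/L·h
Trapezoidal AUC_0→3 (intranasal spray):
  [0→0.5]: (0.00+43.02)/2 × 0.5 = 10.755
  [0.5→2]: (43.02+35.67)/2 × 1.5 = 59.0175
  [2→2.5]: (35.67+29.38)/2 × 0.5 = 16.2625
  [2.5→3]: (29.38+24.04)/2 × 0.5 = 13.355
  Sum = 99.39 mg/L·h
intranasal spray tail: 24.04/0.409 = 58.778; AUC_ev,0→∞ = 99.39 + 58.778 = 158.168 mg/L·h
F = (AUC_ev/D_ev)/(AUC_iv/D_iv) = (158.168/200)/(86.522/100) = 0.79084/0.86522 = 0.9140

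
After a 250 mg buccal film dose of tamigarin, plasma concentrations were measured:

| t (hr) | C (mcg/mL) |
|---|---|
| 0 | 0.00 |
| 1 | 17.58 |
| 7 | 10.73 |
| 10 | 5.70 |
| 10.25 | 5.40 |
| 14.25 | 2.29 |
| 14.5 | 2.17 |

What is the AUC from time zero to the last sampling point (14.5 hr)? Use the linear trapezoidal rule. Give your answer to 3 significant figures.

Trapezoidal AUC_0→14.5:
  [0→1]: (0.00+17.58)/2 × 1 = 8.79
  [1→7]: (17.58+10.73)/2 × 6 = 84.93
  [7→10]: (10.73+5.70)/2 × 3 = 24.645
  [10→10.25]: (5.70+5.40)/2 × 0.25 = 1.3875
  [10.25→14.25]: (5.40+2.29)/2 × 4 = 15.38
  [14.25→14.5]: (2.29+2.17)/2 × 0.25 = 0.5575
  Sum = 135.69 mcg/mL·hr

AUC = 136 mcg/mL·hr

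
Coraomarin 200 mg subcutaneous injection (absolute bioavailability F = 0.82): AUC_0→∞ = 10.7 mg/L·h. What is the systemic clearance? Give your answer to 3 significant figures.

CL = F × Dose / AUC_0→∞
   = 0.82 × 200 / 10.7 = 15.3271 L/h

CL = 15.3 L/h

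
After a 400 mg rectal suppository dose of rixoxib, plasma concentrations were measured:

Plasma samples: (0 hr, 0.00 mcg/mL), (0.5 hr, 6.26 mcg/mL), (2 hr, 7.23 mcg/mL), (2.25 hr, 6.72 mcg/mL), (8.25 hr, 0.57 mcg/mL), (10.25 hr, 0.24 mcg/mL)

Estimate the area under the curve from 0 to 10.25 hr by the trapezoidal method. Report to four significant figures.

Trapezoidal AUC_0→10.25:
  [0→0.5]: (0.00+6.26)/2 × 0.5 = 1.565
  [0.5→2]: (6.26+7.23)/2 × 1.5 = 10.1175
  [2→2.25]: (7.23+6.72)/2 × 0.25 = 1.74375
  [2.25→8.25]: (6.72+0.57)/2 × 6 = 21.87
  [8.25→10.25]: (0.57+0.24)/2 × 2 = 0.81
  Sum = 36.10625 mcg/mL·hr

AUC = 36.11 mcg/mL·hr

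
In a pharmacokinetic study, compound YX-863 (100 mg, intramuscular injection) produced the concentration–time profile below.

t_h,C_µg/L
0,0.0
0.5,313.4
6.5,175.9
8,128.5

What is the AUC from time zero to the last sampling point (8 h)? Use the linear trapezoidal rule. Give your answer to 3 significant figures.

AUC = 1770 µg/L·h

Trapezoidal AUC_0→8:
  [0→0.5]: (0.0+313.4)/2 × 0.5 = 78.35
  [0.5→6.5]: (313.4+175.9)/2 × 6 = 1467.9
  [6.5→8]: (175.9+128.5)/2 × 1.5 = 228.3
  Sum = 1774.55 µg/L·h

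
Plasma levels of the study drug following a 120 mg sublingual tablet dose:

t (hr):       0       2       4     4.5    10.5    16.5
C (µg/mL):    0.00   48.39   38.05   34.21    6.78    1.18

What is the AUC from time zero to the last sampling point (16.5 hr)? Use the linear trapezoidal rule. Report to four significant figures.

AUC = 299.7 µg/mL·hr

Trapezoidal AUC_0→16.5:
  [0→2]: (0.00+48.39)/2 × 2 = 48.39
  [2→4]: (48.39+38.05)/2 × 2 = 86.44
  [4→4.5]: (38.05+34.21)/2 × 0.5 = 18.065
  [4.5→10.5]: (34.21+6.78)/2 × 6 = 122.97
  [10.5→16.5]: (6.78+1.18)/2 × 6 = 23.88
  Sum = 299.745 µg/mL·hr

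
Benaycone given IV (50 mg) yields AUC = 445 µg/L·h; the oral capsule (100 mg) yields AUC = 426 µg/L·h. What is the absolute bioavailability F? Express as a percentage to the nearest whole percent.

F = (AUC_ev / D_ev) / (AUC_iv / D_iv)
  = (426/100) / (445/50)
  = 4.26 / 8.9 = 0.4787
  = 47.87%

F = 48%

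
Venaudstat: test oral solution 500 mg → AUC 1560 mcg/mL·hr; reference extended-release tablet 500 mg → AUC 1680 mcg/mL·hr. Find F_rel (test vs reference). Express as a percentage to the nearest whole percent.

F_rel = (AUC_test/D_test) / (AUC_ref/D_ref)
      = (1560/500) / (1680/500)
      = 3.12 / 3.36 = 0.9286 = 92.86%

F_rel = 93%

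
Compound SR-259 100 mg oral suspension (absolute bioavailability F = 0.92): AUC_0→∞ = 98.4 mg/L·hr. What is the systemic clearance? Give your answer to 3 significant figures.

CL = 0.935 L/hr

CL = F × Dose / AUC_0→∞
   = 0.92 × 100 / 98.4 = 0.934959 L/hr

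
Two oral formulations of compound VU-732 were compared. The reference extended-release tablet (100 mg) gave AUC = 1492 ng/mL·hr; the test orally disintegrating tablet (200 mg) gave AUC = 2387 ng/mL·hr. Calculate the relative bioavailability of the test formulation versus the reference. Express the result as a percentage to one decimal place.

F_rel = 80.0%

F_rel = (AUC_test/D_test) / (AUC_ref/D_ref)
      = (2387/200) / (1492/100)
      = 11.935 / 14.92 = 0.7999 = 79.99%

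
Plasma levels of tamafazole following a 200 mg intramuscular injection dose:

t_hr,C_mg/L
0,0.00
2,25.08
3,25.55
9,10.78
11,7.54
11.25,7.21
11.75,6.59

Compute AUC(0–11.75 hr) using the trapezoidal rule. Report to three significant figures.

AUC = 183 mg/L·hr

Trapezoidal AUC_0→11.75:
  [0→2]: (0.00+25.08)/2 × 2 = 25.08
  [2→3]: (25.08+25.55)/2 × 1 = 25.315
  [3→9]: (25.55+10.78)/2 × 6 = 108.99
  [9→11]: (10.78+7.54)/2 × 2 = 18.32
  [11→11.25]: (7.54+7.21)/2 × 0.25 = 1.84375
  [11.25→11.75]: (7.21+6.59)/2 × 0.5 = 3.45
  Sum = 182.99875 mg/L·hr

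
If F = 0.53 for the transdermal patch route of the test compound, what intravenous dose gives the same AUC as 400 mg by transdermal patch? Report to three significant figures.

Systemic exposure from an extravascular dose = F × D_ev, so the equivalent IV dose is F × D_ev.
D_iv = F × D_ev = 0.53 × 400 = 212 mg

D_iv = 212 mg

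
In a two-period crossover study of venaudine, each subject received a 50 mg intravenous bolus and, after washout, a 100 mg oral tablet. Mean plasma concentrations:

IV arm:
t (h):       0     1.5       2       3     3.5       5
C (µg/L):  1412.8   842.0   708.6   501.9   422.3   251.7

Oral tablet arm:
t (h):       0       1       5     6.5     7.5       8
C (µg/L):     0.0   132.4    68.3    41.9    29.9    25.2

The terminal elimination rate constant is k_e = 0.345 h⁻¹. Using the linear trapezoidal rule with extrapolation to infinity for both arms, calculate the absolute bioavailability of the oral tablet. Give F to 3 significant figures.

Trapezoidal AUC_0→5 (IV):
  [0→1.5]: (1412.8+842.0)/2 × 1.5 = 1691.1
  [1.5→2]: (842.0+708.6)/2 × 0.5 = 387.65
  [2→3]: (708.6+501.9)/2 × 1 = 605.25
  [3→3.5]: (501.9+422.3)/2 × 0.5 = 231.05
  [3.5→5]: (422.3+251.7)/2 × 1.5 = 505.5
  Sum = 3420.55 µg/L·h
IV tail: 251.7/0.345 = 729.565; AUC_iv,0→∞ = 3420.55 + 729.565 = 4150.115 µg/L·h
Trapezoidal AUC_0→8 (oral tablet):
  [0→1]: (0.0+132.4)/2 × 1 = 66.2
  [1→5]: (132.4+68.3)/2 × 4 = 401.4
  [5→6.5]: (68.3+41.9)/2 × 1.5 = 82.65
  [6.5→7.5]: (41.9+29.9)/2 × 1 = 35.9
  [7.5→8]: (29.9+25.2)/2 × 0.5 = 13.775
  Sum = 599.925 µg/L·h
oral tablet tail: 25.2/0.345 = 73.043; AUC_ev,0→∞ = 599.925 + 73.043 = 672.968 µg/L·h
F = (AUC_ev/D_ev)/(AUC_iv/D_iv) = (672.968/100)/(4150.115/50) = 6.72968/83.0023 = 0.0811

F = 0.0811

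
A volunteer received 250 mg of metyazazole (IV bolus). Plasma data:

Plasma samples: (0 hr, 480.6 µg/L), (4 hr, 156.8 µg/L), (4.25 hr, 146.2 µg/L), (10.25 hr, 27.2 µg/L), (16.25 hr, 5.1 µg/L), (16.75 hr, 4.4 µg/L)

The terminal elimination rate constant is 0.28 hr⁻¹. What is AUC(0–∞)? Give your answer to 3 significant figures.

Trapezoidal AUC_0→16.75:
  [0→4]: (480.6+156.8)/2 × 4 = 1274.8
  [4→4.25]: (156.8+146.2)/2 × 0.25 = 37.875
  [4.25→10.25]: (146.2+27.2)/2 × 6 = 520.2
  [10.25→16.25]: (27.2+5.1)/2 × 6 = 96.9
  [16.25→16.75]: (5.1+4.4)/2 × 0.5 = 2.375
  Sum = 1932.15 µg/L·hr
Extrapolated tail: C_last / k_e = 4.4 / 0.28 = 15.714
AUC_0→∞ = 1932.15 + 15.714 = 1947.864 µg/L·hr

AUC = 1950 µg/L·hr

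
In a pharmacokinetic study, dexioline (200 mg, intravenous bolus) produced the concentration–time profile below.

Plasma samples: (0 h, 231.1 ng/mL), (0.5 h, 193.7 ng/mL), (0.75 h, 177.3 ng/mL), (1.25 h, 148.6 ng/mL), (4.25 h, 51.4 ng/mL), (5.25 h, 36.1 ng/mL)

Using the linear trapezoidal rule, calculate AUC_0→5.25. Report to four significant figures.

AUC = 577.8 ng/mL·h

Trapezoidal AUC_0→5.25:
  [0→0.5]: (231.1+193.7)/2 × 0.5 = 106.2
  [0.5→0.75]: (193.7+177.3)/2 × 0.25 = 46.375
  [0.75→1.25]: (177.3+148.6)/2 × 0.5 = 81.475
  [1.25→4.25]: (148.6+51.4)/2 × 3 = 300.0
  [4.25→5.25]: (51.4+36.1)/2 × 1 = 43.75
  Sum = 577.8 ng/mL·h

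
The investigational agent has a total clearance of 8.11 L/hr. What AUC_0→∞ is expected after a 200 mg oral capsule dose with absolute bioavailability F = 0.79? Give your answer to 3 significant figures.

AUC = 19.5 mg/L·hr

AUC_0→∞ = F × Dose / CL
        = 0.79 × 200 / 8.11 = 19.4821 mg/L·hr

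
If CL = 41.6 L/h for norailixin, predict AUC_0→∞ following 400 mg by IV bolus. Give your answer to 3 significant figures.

AUC_0→∞ = Dose_iv / CL
        = 400 / 41.6 = 9.61538 mg/L·h

AUC = 9.62 mg/L·h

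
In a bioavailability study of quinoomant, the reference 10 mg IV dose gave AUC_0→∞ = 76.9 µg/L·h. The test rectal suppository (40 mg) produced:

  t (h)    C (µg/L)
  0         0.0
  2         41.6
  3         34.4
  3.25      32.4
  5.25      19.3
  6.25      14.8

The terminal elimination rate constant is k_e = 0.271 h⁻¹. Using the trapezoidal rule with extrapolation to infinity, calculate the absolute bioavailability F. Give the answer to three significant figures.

Trapezoidal AUC_0→6.25 (rectal suppository):
  [0→2]: (0.0+41.6)/2 × 2 = 41.6
  [2→3]: (41.6+34.4)/2 × 1 = 38.0
  [3→3.25]: (34.4+32.4)/2 × 0.25 = 8.35
  [3.25→5.25]: (32.4+19.3)/2 × 2 = 51.7
  [5.25→6.25]: (19.3+14.8)/2 × 1 = 17.05
  Sum = 156.7 µg/L·h
Tail: C_last/k_e = 14.8/0.271 = 54.613
AUC_0→∞ (rectal suppository) = 156.7 + 54.613 = 211.313 µg/L·h
F = (AUC_ev/D_ev)/(AUC_iv/D_iv) = (211.313/40)/(76.9/10) = 5.282825/7.69 = 0.6870

F = 0.687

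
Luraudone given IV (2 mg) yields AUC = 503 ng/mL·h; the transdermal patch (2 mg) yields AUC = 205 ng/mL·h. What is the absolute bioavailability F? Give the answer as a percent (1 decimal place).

F = (AUC_ev / D_ev) / (AUC_iv / D_iv)
  = (205/2) / (503/2)
  = 102.5 / 251.5 = 0.4076
  = 40.76%

F = 40.8%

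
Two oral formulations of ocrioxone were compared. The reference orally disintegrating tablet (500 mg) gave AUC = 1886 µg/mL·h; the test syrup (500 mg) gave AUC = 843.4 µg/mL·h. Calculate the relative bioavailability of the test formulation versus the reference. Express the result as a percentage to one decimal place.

F_rel = 44.7%

F_rel = (AUC_test/D_test) / (AUC_ref/D_ref)
      = (843.4/500) / (1886/500)
      = 1.6868 / 3.772 = 0.4472 = 44.72%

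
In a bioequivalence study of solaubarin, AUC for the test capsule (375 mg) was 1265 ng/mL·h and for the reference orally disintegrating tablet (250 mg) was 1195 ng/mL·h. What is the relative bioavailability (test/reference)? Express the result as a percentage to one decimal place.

F_rel = (AUC_test/D_test) / (AUC_ref/D_ref)
      = (1265/375) / (1195/250)
      = 3.37333 / 4.78 = 0.7057 = 70.57%

F_rel = 70.6%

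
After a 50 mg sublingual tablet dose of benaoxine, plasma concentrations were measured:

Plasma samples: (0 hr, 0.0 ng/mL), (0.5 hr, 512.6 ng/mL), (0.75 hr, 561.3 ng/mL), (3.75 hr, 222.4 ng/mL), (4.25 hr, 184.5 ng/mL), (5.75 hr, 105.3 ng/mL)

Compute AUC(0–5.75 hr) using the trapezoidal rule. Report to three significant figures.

Trapezoidal AUC_0→5.75:
  [0→0.5]: (0.0+512.6)/2 × 0.5 = 128.15
  [0.5→0.75]: (512.6+561.3)/2 × 0.25 = 134.2375
  [0.75→3.75]: (561.3+222.4)/2 × 3 = 1175.55
  [3.75→4.25]: (222.4+184.5)/2 × 0.5 = 101.725
  [4.25→5.75]: (184.5+105.3)/2 × 1.5 = 217.35
  Sum = 1757.0125 ng/mL·hr

AUC = 1760 ng/mL·hr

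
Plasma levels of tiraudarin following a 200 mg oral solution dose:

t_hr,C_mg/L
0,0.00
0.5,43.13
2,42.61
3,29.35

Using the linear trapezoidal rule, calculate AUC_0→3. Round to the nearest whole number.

Trapezoidal AUC_0→3:
  [0→0.5]: (0.00+43.13)/2 × 0.5 = 10.7825
  [0.5→2]: (43.13+42.61)/2 × 1.5 = 64.305
  [2→3]: (42.61+29.35)/2 × 1 = 35.98
  Sum = 111.0675 mg/L·hr

AUC = 111 mg/L·hr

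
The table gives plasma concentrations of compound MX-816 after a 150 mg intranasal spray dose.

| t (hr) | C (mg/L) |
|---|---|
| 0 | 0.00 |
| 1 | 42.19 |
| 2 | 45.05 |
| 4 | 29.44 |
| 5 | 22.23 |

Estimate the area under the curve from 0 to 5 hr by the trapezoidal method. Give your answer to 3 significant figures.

Trapezoidal AUC_0→5:
  [0→1]: (0.00+42.19)/2 × 1 = 21.095
  [1→2]: (42.19+45.05)/2 × 1 = 43.62
  [2→4]: (45.05+29.44)/2 × 2 = 74.49
  [4→5]: (29.44+22.23)/2 × 1 = 25.835
  Sum = 165.04 mg/L·hr

AUC = 165 mg/L·hr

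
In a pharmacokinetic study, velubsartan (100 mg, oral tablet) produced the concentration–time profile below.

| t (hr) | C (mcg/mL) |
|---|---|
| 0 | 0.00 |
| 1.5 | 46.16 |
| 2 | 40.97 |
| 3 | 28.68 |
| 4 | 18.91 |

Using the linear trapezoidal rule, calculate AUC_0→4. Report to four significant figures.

Trapezoidal AUC_0→4:
  [0→1.5]: (0.00+46.16)/2 × 1.5 = 34.62
  [1.5→2]: (46.16+40.97)/2 × 0.5 = 21.7825
  [2→3]: (40.97+28.68)/2 × 1 = 34.825
  [3→4]: (28.68+18.91)/2 × 1 = 23.795
  Sum = 115.0225 mcg/mL·hr

AUC = 115.0 mcg/mL·hr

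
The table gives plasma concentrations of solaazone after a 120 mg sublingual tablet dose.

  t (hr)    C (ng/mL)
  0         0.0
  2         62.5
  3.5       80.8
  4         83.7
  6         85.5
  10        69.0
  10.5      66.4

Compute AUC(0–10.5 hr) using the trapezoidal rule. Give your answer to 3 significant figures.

AUC = 723 ng/mL·hr

Trapezoidal AUC_0→10.5:
  [0→2]: (0.0+62.5)/2 × 2 = 62.5
  [2→3.5]: (62.5+80.8)/2 × 1.5 = 107.475
  [3.5→4]: (80.8+83.7)/2 × 0.5 = 41.125
  [4→6]: (83.7+85.5)/2 × 2 = 169.2
  [6→10]: (85.5+69.0)/2 × 4 = 309.0
  [10→10.5]: (69.0+66.4)/2 × 0.5 = 33.85
  Sum = 723.15 ng/mL·hr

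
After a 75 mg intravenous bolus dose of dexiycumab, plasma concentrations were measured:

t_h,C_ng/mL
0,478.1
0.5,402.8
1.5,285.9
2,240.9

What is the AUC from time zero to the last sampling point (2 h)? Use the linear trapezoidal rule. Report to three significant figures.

AUC = 696 ng/mL·h

Trapezoidal AUC_0→2:
  [0→0.5]: (478.1+402.8)/2 × 0.5 = 220.225
  [0.5→1.5]: (402.8+285.9)/2 × 1 = 344.35
  [1.5→2]: (285.9+240.9)/2 × 0.5 = 131.7
  Sum = 696.275 ng/mL·h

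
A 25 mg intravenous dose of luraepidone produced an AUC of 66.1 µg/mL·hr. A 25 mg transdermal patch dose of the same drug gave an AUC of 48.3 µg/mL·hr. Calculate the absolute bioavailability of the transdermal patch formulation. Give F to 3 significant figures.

F = (AUC_ev / D_ev) / (AUC_iv / D_iv)
  = (48.3/25) / (66.1/25)
  = 1.932 / 2.644 = 0.7307

F = 0.731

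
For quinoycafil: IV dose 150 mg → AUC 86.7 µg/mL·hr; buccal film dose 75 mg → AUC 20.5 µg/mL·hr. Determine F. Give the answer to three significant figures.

F = (AUC_ev / D_ev) / (AUC_iv / D_iv)
  = (20.5/75) / (86.7/150)
  = 0.273333 / 0.578 = 0.4729

F = 0.473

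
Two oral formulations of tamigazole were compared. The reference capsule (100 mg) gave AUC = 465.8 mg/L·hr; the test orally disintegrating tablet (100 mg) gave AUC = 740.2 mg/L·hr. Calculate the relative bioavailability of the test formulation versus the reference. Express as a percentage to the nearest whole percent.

F_rel = (AUC_test/D_test) / (AUC_ref/D_ref)
      = (740.2/100) / (465.8/100)
      = 7.402 / 4.658 = 1.5891 = 158.91%

F_rel = 159%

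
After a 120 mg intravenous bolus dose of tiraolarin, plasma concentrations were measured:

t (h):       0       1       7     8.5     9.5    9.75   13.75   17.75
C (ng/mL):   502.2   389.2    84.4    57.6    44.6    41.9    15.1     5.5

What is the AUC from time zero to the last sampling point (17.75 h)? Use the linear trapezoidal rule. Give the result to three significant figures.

Trapezoidal AUC_0→17.75:
  [0→1]: (502.2+389.2)/2 × 1 = 445.7
  [1→7]: (389.2+84.4)/2 × 6 = 1420.8
  [7→8.5]: (84.4+57.6)/2 × 1.5 = 106.5
  [8.5→9.5]: (57.6+44.6)/2 × 1 = 51.1
  [9.5→9.75]: (44.6+41.9)/2 × 0.25 = 10.8125
  [9.75→13.75]: (41.9+15.1)/2 × 4 = 114.0
  [13.75→17.75]: (15.1+5.5)/2 × 4 = 41.2
  Sum = 2190.1125 ng/mL·h

AUC = 2190 ng/mL·h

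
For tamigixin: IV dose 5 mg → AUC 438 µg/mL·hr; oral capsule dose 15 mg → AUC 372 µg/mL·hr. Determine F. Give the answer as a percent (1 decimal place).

F = (AUC_ev / D_ev) / (AUC_iv / D_iv)
  = (372/15) / (438/5)
  = 24.8 / 87.6 = 0.2831
  = 28.31%

F = 28.3%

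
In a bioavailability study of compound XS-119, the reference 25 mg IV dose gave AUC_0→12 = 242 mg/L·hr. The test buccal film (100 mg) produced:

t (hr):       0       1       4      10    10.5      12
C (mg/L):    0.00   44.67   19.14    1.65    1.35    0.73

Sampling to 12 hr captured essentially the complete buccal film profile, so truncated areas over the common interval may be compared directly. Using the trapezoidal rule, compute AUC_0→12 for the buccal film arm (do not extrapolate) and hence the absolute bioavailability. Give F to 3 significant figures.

Trapezoidal AUC_0→12 (buccal film):
  [0→1]: (0.00+44.67)/2 × 1 = 22.335
  [1→4]: (44.67+19.14)/2 × 3 = 95.715
  [4→10]: (19.14+1.65)/2 × 6 = 62.37
  [10→10.5]: (1.65+1.35)/2 × 0.5 = 0.75
  [10.5→12]: (1.35+0.73)/2 × 1.5 = 1.56
  Sum = 182.73 mg/L·hr
F = (AUC_ev/D_ev)/(AUC_iv/D_iv) = (182.73/100)/(242/25) = 1.8273/9.68 = 0.1888

F = 0.189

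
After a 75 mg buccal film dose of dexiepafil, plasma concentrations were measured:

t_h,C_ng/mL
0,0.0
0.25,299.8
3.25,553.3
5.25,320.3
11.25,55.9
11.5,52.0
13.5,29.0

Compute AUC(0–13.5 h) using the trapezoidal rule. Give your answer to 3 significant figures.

Trapezoidal AUC_0→13.5:
  [0→0.25]: (0.0+299.8)/2 × 0.25 = 37.475
  [0.25→3.25]: (299.8+553.3)/2 × 3 = 1279.65
  [3.25→5.25]: (553.3+320.3)/2 × 2 = 873.6
  [5.25→11.25]: (320.3+55.9)/2 × 6 = 1128.6
  [11.25→11.5]: (55.9+52.0)/2 × 0.25 = 13.4875
  [11.5→13.5]: (52.0+29.0)/2 × 2 = 81.0
  Sum = 3413.8125 ng/mL·h

AUC = 3410 ng/mL·h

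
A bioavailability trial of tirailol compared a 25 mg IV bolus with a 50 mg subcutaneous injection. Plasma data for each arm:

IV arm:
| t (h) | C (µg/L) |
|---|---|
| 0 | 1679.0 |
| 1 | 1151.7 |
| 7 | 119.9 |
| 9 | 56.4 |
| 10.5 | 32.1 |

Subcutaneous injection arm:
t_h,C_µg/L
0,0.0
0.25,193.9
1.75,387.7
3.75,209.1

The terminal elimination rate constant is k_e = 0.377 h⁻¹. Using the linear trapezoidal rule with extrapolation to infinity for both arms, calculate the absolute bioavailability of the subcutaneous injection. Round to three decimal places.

Trapezoidal AUC_0→10.5 (IV):
  [0→1]: (1679.0+1151.7)/2 × 1 = 1415.35
  [1→7]: (1151.7+119.9)/2 × 6 = 3814.8
  [7→9]: (119.9+56.4)/2 × 2 = 176.3
  [9→10.5]: (56.4+32.1)/2 × 1.5 = 66.375
  Sum = 5472.825 µg/L·h
IV tail: 32.1/0.377 = 85.146; AUC_iv,0→∞ = 5472.825 + 85.146 = 5557.971 µg/L·h
Trapezoidal AUC_0→3.75 (subcutaneous injection):
  [0→0.25]: (0.0+193.9)/2 × 0.25 = 24.2375
  [0.25→1.75]: (193.9+387.7)/2 × 1.5 = 436.2
  [1.75→3.75]: (387.7+209.1)/2 × 2 = 596.8
  Sum = 1057.2375 µg/L·h
subcutaneous injection tail: 209.1/0.377 = 554.642; AUC_ev,0→∞ = 1057.2375 + 554.642 = 1611.8795 µg/L·h
F = (AUC_ev/D_ev)/(AUC_iv/D_iv) = (1611.8795/50)/(5557.971/25) = 32.23759/222.31884 = 0.1450

F = 0.145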